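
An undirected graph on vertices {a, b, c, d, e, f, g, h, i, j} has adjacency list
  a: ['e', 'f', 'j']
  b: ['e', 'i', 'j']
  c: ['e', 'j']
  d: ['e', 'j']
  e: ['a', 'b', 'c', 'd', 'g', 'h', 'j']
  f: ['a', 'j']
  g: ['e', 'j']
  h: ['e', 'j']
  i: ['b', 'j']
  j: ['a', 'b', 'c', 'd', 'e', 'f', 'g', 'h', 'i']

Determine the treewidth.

A width-2 tree decomposition is:
Bags: B1 = {a, e, j}  B2 = {e, g, j}  B3 = {b, e, j}  B4 = {d, e, j}  B5 = {b, i, j}  B6 = {e, h, j}  B7 = {a, f, j}  B8 = {c, e, j}
Tree: B1–B2, B2–B3, B1–B4, B3–B5, B2–B6, B1–B7, B4–B8
Each bag holds 3 vertices, so the decomposition has width 2, which upper-bounds the treewidth. For the lower bound, the 3 vertices {d, e, j} are pairwise adjacent, and any tree decomposition puts a clique entirely inside one bag — forcing width ≥ 2. Hence tw(G) = 2 exactly.

2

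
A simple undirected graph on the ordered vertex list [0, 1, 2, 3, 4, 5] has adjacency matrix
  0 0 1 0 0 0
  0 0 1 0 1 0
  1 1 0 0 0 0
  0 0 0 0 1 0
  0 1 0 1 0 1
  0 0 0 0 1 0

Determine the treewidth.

A width-1 tree decomposition is:
Bags: B1 = {1, 4}  B2 = {1, 2}  B3 = {0, 2}  B4 = {3, 4}  B5 = {4, 5}
Tree: B1–B2, B2–B3, B1–B4, B1–B5
The largest bag has 2 vertices, giving width 1; this decomposition certifies tw(G) ≤ 1. Any graph with an edge has treewidth ≥ 1, and G has the edge 4–1. The upper and lower bounds meet at 1, so that is the treewidth.

1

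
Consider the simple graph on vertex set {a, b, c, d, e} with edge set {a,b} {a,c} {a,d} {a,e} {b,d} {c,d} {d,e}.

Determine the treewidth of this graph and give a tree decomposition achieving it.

Each bag holds 3 vertices, so the decomposition has width 2, which upper-bounds the treewidth. On the other hand G contains the 3-clique {a, d, e}. A clique must lie in a single bag of any decomposition, so no decomposition can have width below 2. Hence tw(G) = 2 exactly.

Treewidth 2.
Bags: B1 = {a, b, d}  B2 = {a, d, e}  B3 = {a, c, d}
Tree: B1–B2, B1–B3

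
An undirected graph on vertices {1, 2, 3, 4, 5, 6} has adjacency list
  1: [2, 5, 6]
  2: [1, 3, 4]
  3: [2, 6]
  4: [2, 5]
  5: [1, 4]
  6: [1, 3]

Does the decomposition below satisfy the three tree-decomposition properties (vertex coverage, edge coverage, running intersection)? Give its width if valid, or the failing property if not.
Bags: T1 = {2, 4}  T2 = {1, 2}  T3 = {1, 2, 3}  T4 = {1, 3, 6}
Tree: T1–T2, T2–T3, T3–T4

No — vertex 5 appears in no bag.

A tree decomposition must satisfy three properties: every vertex lies in some bag; for every edge, both endpoints lie together in some bag; and for every vertex, the bags containing it form a connected subtree. Here vertex 5 appears in no bag, so the decomposition is invalid.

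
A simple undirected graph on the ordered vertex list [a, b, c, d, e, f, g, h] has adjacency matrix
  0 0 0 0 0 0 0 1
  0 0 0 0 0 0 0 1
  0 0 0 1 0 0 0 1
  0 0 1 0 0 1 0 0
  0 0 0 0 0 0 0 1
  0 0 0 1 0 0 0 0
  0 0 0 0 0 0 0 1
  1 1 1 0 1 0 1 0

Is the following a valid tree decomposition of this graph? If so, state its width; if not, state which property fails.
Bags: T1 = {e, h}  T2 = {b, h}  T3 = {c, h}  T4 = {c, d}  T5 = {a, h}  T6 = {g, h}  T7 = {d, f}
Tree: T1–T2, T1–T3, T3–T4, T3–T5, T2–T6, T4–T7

Every vertex of G appears in some bag (union = {a, b, c, d, e, f, g, h}); every edge is covered by a bag; and for each vertex v the set of bags containing v is connected in the bag tree. The decomposition is therefore valid. The largest bag has 2 vertices, so the width is 1.

Yes; width 1.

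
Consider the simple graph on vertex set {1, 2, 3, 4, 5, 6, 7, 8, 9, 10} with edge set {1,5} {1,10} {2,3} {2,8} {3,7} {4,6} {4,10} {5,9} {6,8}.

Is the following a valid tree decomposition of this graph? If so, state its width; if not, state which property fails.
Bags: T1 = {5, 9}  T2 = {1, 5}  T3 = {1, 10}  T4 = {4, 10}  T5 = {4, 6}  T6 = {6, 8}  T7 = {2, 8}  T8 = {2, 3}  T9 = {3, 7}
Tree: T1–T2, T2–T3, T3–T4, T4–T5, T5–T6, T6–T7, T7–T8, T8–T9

Checking the three conditions: (i) the bags cover all of {1, 2, 3, 4, 5, 6, 7, 8, 9, 10}; (ii) for each edge, some bag contains both endpoints; (iii) the bags containing any fixed vertex form a subtree. All hold, so the decomposition is valid with width 2 − 1 = 1.

Yes; width 1.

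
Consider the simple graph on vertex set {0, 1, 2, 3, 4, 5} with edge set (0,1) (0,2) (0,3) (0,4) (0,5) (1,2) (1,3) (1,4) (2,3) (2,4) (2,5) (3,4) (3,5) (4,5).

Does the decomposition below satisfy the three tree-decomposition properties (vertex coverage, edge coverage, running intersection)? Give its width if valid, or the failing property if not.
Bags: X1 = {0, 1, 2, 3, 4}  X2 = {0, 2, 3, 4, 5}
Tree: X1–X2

Yes; width 4.

Every vertex of G appears in some bag (union = {0, 1, 2, 3, 4, 5}); every edge is covered by a bag; and for each vertex v the set of bags containing v is connected in the bag tree. The decomposition is therefore valid. The largest bag has 5 vertices, so the width is 4.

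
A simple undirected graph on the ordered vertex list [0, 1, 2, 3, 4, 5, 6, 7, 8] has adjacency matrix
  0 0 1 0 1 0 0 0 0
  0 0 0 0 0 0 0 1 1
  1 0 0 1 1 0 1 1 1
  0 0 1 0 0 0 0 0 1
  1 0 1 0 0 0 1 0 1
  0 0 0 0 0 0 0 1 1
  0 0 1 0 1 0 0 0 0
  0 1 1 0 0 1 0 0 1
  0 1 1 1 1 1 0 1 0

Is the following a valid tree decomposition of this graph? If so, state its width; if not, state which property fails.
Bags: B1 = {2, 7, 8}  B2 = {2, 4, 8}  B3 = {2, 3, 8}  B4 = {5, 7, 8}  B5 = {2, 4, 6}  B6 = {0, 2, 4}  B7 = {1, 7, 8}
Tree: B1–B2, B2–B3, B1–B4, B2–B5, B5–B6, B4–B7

Yes; width 2.

Vertex coverage: the bags together contain {0, 1, 2, 3, 4, 5, 6, 7, 8}, the full vertex set. Edge coverage: each edge of G has both endpoints in at least one bag. Running intersection: for every vertex, the bags containing it form a connected subtree. All three properties hold, so this is a valid tree decomposition of width max|bag| − 1 = 2, and hence tw(G) ≤ 2.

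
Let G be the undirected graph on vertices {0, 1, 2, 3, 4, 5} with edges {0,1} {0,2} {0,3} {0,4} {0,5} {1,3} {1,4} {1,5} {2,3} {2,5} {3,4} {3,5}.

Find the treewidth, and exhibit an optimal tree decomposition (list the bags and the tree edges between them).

The largest bag has 4 vertices, giving width 3; this decomposition certifies tw(G) ≤ 3. On the other hand G contains the 4-clique {0, 1, 3, 4}. A clique must lie in a single bag of any decomposition, so no decomposition can have width below 3. The upper and lower bounds meet at 3, so that is the treewidth.

Treewidth 3.
Bags: B1 = {0, 1, 3, 5}  B2 = {0, 1, 3, 4}  B3 = {0, 2, 3, 5}
Tree: B1–B2, B1–B3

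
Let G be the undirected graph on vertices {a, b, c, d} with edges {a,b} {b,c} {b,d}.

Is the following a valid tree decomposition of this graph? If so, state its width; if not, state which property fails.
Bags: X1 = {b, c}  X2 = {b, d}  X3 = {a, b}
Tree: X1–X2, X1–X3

Checking the three conditions: (i) the bags cover all of {a, b, c, d}; (ii) for each edge, some bag contains both endpoints; (iii) the bags containing any fixed vertex form a subtree. All hold, so the decomposition is valid with width 2 − 1 = 1.

Yes; width 1.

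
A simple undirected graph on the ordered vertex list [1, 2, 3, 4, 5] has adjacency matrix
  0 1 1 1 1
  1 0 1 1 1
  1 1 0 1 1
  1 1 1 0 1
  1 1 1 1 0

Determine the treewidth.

4

A width-4 tree decomposition is:
Bags: B1 = {1, 2, 3, 4, 5}
Tree: (single bag)
With just one bag of size 5, the width is 5 − 1 = 4, so tw(G) ≤ 4. For the lower bound, the 5 vertices {1, 2, 3, 4, 5} are pairwise adjacent, and any tree decomposition puts a clique entirely inside one bag — forcing width ≥ 4. Therefore the treewidth is 4.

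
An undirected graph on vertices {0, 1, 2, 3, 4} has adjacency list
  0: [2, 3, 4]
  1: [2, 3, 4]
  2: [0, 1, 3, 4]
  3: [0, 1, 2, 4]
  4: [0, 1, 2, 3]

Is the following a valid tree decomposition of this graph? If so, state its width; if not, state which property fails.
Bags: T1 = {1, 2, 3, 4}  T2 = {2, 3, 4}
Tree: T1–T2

No — vertex 0 appears in no bag.

A tree decomposition must satisfy three properties: every vertex lies in some bag; for every edge, both endpoints lie together in some bag; and for every vertex, the bags containing it form a connected subtree. Here vertex 0 appears in no bag, so the decomposition is invalid.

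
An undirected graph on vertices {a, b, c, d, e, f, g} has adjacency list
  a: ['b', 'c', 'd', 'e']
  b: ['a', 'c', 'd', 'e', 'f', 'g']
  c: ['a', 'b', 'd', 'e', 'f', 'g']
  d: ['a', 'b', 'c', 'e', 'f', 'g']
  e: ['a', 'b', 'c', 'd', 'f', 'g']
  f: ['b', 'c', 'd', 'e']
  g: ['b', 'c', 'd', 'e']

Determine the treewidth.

A width-4 tree decomposition is:
Bags: B1 = {a, b, c, d, e}  B2 = {b, c, d, e, g}  B3 = {b, c, d, e, f}
Tree: B1–B2, B1–B3
Every bag has size at most 5, so the width is 5 − 1 = 4 and tw(G) ≤ 4. For the lower bound, the 5 vertices {b, c, d, e, g} are pairwise adjacent, and any tree decomposition puts a clique entirely inside one bag — forcing width ≥ 4. Hence tw(G) = 4 exactly.

4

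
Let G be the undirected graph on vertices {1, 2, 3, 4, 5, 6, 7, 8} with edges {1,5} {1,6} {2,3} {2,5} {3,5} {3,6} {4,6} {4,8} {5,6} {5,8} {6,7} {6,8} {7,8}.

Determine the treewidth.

2

A width-2 tree decomposition is:
Bags: B1 = {1, 5, 6}  B2 = {3, 5, 6}  B3 = {5, 6, 8}  B4 = {2, 3, 5}  B5 = {6, 7, 8}  B6 = {4, 6, 8}
Tree: B1–B2, B1–B3, B2–B4, B3–B5, B3–B6
The largest bag has 3 vertices, giving width 2; this decomposition certifies tw(G) ≤ 2. Conversely, {2, 3, 5} is a clique of size 3, and the vertices of any clique must share a bag in every tree decomposition; so some bag has ≥ 3 vertices and tw(G) ≥ 2. The upper and lower bounds meet at 2, so that is the treewidth.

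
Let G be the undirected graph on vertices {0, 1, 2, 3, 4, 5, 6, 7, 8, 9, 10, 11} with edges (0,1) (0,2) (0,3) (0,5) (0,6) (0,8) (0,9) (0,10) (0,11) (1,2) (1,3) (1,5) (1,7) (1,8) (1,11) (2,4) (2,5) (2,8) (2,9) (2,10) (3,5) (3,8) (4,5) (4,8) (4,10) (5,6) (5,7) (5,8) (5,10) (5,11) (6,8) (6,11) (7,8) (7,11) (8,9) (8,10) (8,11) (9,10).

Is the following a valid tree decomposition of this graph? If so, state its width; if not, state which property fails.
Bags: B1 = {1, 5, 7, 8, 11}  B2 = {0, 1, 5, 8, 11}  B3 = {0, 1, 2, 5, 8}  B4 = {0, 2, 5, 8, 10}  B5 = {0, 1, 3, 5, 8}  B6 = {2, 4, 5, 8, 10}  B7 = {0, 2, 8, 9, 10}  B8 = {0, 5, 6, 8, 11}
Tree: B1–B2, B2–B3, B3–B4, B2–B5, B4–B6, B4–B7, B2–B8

Yes; width 4.

Vertex coverage: the bags together contain {0, 1, 2, 3, 4, 5, 6, 7, 8, 9, 10, 11}, the full vertex set. Edge coverage: each edge of G has both endpoints in at least one bag. Running intersection: for every vertex, the bags containing it form a connected subtree. All three properties hold, so this is a valid tree decomposition of width max|bag| − 1 = 4, and hence tw(G) ≤ 4.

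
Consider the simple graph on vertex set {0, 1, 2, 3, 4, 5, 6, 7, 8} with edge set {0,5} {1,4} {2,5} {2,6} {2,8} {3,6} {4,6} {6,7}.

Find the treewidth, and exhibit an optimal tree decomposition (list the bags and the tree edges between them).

Each bag holds 2 vertices, so the decomposition has width 1, which upper-bounds the treewidth. Since G has at least one edge (e.g. 7–6), it is not an edgeless graph, so tw(G) ≥ 1. Hence tw(G) = 1 exactly.

Treewidth 1.
Bags: B1 = {6, 7}  B2 = {2, 6}  B3 = {2, 8}  B4 = {2, 5}  B5 = {4, 6}  B6 = {1, 4}  B7 = {0, 5}  B8 = {3, 6}
Tree: B1–B2, B2–B3, B2–B4, B2–B5, B5–B6, B4–B7, B5–B8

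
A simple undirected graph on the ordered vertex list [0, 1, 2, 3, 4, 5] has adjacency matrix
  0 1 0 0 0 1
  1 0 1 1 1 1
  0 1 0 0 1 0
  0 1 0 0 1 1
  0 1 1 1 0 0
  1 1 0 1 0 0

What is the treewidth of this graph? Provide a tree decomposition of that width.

The largest bag has 3 vertices, giving width 2; this decomposition certifies tw(G) ≤ 2. Conversely, {0, 1, 5} is a clique of size 3, and the vertices of any clique must share a bag in every tree decomposition; so some bag has ≥ 3 vertices and tw(G) ≥ 2. Therefore the treewidth is 2.

Treewidth 2.
One such decomposition:
Bags: B1 = {1, 3, 5}  B2 = {1, 3, 4}  B3 = {1, 2, 4}  B4 = {0, 1, 5}
Tree: B1–B2, B2–B3, B1–B4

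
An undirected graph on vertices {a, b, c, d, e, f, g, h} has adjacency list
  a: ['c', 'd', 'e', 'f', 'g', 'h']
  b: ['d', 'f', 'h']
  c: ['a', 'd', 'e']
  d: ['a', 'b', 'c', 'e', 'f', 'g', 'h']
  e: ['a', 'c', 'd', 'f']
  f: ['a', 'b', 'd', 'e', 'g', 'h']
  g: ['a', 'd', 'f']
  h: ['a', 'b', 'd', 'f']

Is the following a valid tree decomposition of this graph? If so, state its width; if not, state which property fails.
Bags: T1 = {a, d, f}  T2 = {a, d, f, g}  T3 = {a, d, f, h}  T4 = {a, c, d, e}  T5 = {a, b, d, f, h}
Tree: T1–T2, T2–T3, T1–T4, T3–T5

A tree decomposition must satisfy three properties: every vertex lies in some bag; for every edge, both endpoints lie together in some bag; and for every vertex, the bags containing it form a connected subtree. Here edge (e,f) lies in no bag, so the decomposition is invalid.

No — edge (e,f) lies in no bag.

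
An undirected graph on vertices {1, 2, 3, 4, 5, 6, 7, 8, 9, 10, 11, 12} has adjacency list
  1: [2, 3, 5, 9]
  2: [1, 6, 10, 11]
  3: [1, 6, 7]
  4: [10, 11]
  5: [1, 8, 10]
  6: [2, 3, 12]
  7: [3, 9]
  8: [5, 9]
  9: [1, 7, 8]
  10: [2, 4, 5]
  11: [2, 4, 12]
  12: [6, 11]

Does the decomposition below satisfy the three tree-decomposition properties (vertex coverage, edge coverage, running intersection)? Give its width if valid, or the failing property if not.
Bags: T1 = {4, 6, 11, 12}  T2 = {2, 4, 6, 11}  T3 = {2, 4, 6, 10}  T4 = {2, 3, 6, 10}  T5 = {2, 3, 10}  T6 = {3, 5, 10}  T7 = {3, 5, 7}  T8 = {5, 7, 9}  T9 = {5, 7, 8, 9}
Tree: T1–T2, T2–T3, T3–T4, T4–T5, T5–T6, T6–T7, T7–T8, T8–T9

A tree decomposition must satisfy three properties: every vertex lies in some bag; for every edge, both endpoints lie together in some bag; and for every vertex, the bags containing it form a connected subtree. Here vertex 1 appears in no bag, so the decomposition is invalid.

No — vertex 1 appears in no bag.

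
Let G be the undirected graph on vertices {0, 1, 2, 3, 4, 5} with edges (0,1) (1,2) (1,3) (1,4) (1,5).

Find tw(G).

1

A width-1 tree decomposition is:
Bags: B1 = {1, 2}  B2 = {1, 5}  B3 = {1, 3}  B4 = {1, 4}  B5 = {0, 1}
Tree: B1–B2, B2–B3, B3–B4, B3–B5
Every bag has size at most 2, so the width is 2 − 1 = 1 and tw(G) ≤ 1. G has an edge, so its treewidth is at least 1. Hence tw(G) = 1 exactly.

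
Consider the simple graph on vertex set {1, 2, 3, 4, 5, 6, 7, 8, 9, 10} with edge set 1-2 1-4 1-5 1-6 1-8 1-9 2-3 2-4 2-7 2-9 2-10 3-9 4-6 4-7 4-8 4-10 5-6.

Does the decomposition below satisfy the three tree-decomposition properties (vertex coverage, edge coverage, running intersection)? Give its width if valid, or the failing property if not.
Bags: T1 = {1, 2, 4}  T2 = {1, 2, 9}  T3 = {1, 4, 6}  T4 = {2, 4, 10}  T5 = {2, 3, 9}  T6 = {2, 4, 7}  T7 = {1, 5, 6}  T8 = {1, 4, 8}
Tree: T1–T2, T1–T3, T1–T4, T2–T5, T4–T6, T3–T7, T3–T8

Checking the three conditions: (i) the bags cover all of {1, 2, 3, 4, 5, 6, 7, 8, 9, 10}; (ii) for each edge, some bag contains both endpoints; (iii) the bags containing any fixed vertex form a subtree. All hold, so the decomposition is valid with width 3 − 1 = 2.

Yes; width 2.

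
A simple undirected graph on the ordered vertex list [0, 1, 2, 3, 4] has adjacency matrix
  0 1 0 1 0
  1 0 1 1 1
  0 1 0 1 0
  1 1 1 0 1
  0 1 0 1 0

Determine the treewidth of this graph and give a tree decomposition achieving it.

Every bag has size at most 3, so the width is 3 − 1 = 2 and tw(G) ≤ 2. On the other hand G contains the 3-clique {0, 1, 3}. A clique must lie in a single bag of any decomposition, so no decomposition can have width below 2. Combining the bounds, tw(G) = 2.

Treewidth 2.
One such decomposition:
Bags: B1 = {1, 2, 3}  B2 = {0, 1, 3}  B3 = {1, 3, 4}
Tree: B1–B2, B2–B3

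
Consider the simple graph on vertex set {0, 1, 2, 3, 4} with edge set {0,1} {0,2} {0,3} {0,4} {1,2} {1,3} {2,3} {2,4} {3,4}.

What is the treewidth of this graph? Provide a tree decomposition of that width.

Treewidth 3.
One optimal decomposition is:
Bags: B1 = {0, 2, 3, 4}  B2 = {0, 1, 2, 3}
Tree: B1–B2

The largest bag has 4 vertices, giving width 3; this decomposition certifies tw(G) ≤ 3. Conversely, {0, 1, 2, 3} is a clique of size 4, and the vertices of any clique must share a bag in every tree decomposition; so some bag has ≥ 4 vertices and tw(G) ≥ 3. Hence tw(G) = 3 exactly.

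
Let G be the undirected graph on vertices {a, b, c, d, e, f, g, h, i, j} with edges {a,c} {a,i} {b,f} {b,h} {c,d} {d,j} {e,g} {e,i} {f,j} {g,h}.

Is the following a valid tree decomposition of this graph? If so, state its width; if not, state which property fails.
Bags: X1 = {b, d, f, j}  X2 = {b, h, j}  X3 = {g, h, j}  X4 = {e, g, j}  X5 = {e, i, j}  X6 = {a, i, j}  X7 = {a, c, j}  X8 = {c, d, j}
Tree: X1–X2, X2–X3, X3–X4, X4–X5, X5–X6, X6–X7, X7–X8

No — bags containing vertex d are not connected in the tree.

A tree decomposition must satisfy three properties: every vertex lies in some bag; for every edge, both endpoints lie together in some bag; and for every vertex, the bags containing it form a connected subtree. Here bags containing vertex d are not connected in the tree, so the decomposition is invalid.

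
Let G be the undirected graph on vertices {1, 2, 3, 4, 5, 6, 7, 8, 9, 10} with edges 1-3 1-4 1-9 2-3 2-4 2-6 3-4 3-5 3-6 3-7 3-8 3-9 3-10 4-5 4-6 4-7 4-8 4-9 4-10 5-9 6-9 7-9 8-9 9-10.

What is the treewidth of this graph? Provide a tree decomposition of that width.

Each bag holds 4 vertices, so the decomposition has width 3, which upper-bounds the treewidth. Conversely, {1, 3, 4, 9} is a clique of size 4, and the vertices of any clique must share a bag in every tree decomposition; so some bag has ≥ 4 vertices and tw(G) ≥ 3. Combining the bounds, tw(G) = 3.

Treewidth 3.
Bags: B1 = {2, 3, 4, 6}  B2 = {3, 4, 6, 9}  B3 = {3, 4, 7, 9}  B4 = {1, 3, 4, 9}  B5 = {3, 4, 9, 10}  B6 = {3, 4, 8, 9}  B7 = {3, 4, 5, 9}
Tree: B1–B2, B2–B3, B2–B4, B2–B5, B2–B6, B4–B7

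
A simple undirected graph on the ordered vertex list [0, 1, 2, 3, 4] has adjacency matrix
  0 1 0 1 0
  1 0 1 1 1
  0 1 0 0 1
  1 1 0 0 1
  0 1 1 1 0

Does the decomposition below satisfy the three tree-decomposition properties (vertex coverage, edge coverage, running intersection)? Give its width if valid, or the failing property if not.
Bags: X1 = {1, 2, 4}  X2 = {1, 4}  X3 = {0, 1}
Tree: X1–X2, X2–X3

A tree decomposition must satisfy three properties: every vertex lies in some bag; for every edge, both endpoints lie together in some bag; and for every vertex, the bags containing it form a connected subtree. Here vertex 3 appears in no bag, so the decomposition is invalid.

No — vertex 3 appears in no bag.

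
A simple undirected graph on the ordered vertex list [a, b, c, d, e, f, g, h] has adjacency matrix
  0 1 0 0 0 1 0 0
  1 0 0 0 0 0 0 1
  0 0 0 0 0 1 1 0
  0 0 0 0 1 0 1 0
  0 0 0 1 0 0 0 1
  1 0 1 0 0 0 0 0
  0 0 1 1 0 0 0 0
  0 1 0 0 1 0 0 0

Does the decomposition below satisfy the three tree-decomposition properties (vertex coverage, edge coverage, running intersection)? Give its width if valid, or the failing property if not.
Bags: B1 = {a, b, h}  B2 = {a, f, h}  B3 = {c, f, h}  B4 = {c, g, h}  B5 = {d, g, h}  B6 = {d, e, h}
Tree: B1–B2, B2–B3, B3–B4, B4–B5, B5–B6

Checking the three conditions: (i) the bags cover all of {a, b, c, d, e, f, g, h}; (ii) for each edge, some bag contains both endpoints; (iii) the bags containing any fixed vertex form a subtree. All hold, so the decomposition is valid with width 3 − 1 = 2.

Yes; width 2.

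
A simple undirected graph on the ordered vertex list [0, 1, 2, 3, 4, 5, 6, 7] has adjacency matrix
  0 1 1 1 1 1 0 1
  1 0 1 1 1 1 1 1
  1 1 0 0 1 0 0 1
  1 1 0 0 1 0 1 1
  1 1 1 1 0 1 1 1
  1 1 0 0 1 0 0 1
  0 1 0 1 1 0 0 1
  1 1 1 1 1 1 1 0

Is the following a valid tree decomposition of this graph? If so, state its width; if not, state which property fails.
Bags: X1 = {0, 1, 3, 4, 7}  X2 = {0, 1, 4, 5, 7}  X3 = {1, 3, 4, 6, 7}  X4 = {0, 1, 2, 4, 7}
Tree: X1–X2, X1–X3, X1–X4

Vertex coverage: the bags together contain {0, 1, 2, 3, 4, 5, 6, 7}, the full vertex set. Edge coverage: each edge of G has both endpoints in at least one bag. Running intersection: for every vertex, the bags containing it form a connected subtree. All three properties hold, so this is a valid tree decomposition of width max|bag| − 1 = 4, and hence tw(G) ≤ 4.

Yes; width 4.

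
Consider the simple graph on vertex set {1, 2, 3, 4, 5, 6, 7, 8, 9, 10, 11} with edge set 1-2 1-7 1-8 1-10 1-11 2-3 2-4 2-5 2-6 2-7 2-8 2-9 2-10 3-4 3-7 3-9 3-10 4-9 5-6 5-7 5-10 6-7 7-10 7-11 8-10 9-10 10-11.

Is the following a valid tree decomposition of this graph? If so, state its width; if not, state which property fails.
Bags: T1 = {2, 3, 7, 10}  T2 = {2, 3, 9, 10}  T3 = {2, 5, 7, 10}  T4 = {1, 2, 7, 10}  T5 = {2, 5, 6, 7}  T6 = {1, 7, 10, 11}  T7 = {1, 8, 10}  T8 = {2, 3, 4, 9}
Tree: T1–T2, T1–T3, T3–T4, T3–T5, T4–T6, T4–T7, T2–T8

No — edge (2,8) lies in no bag.

A tree decomposition must satisfy three properties: every vertex lies in some bag; for every edge, both endpoints lie together in some bag; and for every vertex, the bags containing it form a connected subtree. Here edge (2,8) lies in no bag, so the decomposition is invalid.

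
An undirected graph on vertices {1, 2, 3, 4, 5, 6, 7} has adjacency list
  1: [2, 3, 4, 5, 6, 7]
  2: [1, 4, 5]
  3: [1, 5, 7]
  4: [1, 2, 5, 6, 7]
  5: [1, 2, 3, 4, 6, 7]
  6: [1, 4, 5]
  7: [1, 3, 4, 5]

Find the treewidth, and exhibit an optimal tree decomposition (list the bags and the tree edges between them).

Treewidth 3.
Bags: B1 = {1, 4, 5, 7}  B2 = {1, 4, 5, 6}  B3 = {1, 2, 4, 5}  B4 = {1, 3, 5, 7}
Tree: B1–B2, B2–B3, B1–B4

Every bag has size at most 4, so the width is 4 − 1 = 3 and tw(G) ≤ 3. Conversely, {1, 3, 5, 7} is a clique of size 4, and the vertices of any clique must share a bag in every tree decomposition; so some bag has ≥ 4 vertices and tw(G) ≥ 3. Combining the bounds, tw(G) = 3.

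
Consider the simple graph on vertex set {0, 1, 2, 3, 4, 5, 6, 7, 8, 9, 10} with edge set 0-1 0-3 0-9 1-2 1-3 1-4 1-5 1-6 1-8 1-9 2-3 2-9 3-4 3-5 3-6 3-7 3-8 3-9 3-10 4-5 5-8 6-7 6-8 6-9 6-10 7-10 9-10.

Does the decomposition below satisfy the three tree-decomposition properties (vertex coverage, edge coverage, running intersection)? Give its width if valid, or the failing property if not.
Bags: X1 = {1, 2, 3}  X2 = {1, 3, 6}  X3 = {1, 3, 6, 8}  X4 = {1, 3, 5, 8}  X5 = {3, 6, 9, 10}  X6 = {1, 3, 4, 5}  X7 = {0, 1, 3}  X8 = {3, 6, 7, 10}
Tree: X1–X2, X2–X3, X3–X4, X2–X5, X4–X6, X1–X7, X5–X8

A tree decomposition must satisfy three properties: every vertex lies in some bag; for every edge, both endpoints lie together in some bag; and for every vertex, the bags containing it form a connected subtree. Here edge (2,9) lies in no bag, so the decomposition is invalid.

No — edge (2,9) lies in no bag.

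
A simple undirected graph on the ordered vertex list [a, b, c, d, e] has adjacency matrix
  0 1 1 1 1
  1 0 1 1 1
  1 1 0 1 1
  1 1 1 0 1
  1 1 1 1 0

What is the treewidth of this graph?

A width-4 tree decomposition is:
Bags: B1 = {a, b, c, d, e}
Tree: (single bag)
With just one bag of size 5, the width is 5 − 1 = 4, so tw(G) ≤ 4. For the lower bound, the 5 vertices {a, b, c, d, e} are pairwise adjacent, and any tree decomposition puts a clique entirely inside one bag — forcing width ≥ 4. The upper and lower bounds meet at 4, so that is the treewidth.

4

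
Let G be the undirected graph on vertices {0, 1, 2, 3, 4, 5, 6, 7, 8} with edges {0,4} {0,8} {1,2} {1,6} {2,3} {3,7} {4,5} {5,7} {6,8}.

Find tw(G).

A width-2 tree decomposition is:
Bags: B1 = {1, 2, 6}  B2 = {2, 6, 8}  B3 = {0, 2, 8}  B4 = {0, 2, 4}  B5 = {2, 4, 5}  B6 = {2, 5, 7}  B7 = {2, 3, 7}
Tree: B1–B2, B2–B3, B3–B4, B4–B5, B5–B6, B6–B7
Each bag holds 3 vertices, so the decomposition has width 2, which upper-bounds the treewidth. Since 2–1–6–8–0–4–5–7–3–2 is a cycle in G, G is not acyclic. Forests are exactly the graphs of treewidth ≤ 1, so tw(G) ≥ 2. Hence tw(G) = 2 exactly.

2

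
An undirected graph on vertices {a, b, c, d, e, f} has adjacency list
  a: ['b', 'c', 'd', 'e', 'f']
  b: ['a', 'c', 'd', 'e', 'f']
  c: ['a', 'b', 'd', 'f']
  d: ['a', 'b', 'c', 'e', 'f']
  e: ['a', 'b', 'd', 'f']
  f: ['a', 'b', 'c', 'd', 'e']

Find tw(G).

4

A width-4 tree decomposition is:
Bags: B1 = {a, b, c, d, f}  B2 = {a, b, d, e, f}
Tree: B1–B2
Every bag has size at most 5, so the width is 5 − 1 = 4 and tw(G) ≤ 4. Conversely, {a, b, d, e, f} is a clique of size 5, and the vertices of any clique must share a bag in every tree decomposition; so some bag has ≥ 5 vertices and tw(G) ≥ 4. The upper and lower bounds meet at 4, so that is the treewidth.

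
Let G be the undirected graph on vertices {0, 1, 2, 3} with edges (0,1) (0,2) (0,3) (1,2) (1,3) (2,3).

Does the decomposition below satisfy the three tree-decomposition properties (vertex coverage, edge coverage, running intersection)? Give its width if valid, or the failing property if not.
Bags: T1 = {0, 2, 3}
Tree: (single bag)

No — vertex 1 appears in no bag.

A tree decomposition must satisfy three properties: every vertex lies in some bag; for every edge, both endpoints lie together in some bag; and for every vertex, the bags containing it form a connected subtree. Here vertex 1 appears in no bag, so the decomposition is invalid.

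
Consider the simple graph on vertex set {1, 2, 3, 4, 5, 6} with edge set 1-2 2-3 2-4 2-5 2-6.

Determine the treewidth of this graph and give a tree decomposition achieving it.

Each bag holds 2 vertices, so the decomposition has width 1, which upper-bounds the treewidth. Any graph with an edge has treewidth ≥ 1, and G has the edge 2–6. Therefore the treewidth is 1.

Treewidth 1.
One optimal decomposition is:
Bags: B1 = {2, 6}  B2 = {2, 4}  B3 = {2, 5}  B4 = {2, 3}  B5 = {1, 2}
Tree: B1–B2, B1–B3, B3–B4, B2–B5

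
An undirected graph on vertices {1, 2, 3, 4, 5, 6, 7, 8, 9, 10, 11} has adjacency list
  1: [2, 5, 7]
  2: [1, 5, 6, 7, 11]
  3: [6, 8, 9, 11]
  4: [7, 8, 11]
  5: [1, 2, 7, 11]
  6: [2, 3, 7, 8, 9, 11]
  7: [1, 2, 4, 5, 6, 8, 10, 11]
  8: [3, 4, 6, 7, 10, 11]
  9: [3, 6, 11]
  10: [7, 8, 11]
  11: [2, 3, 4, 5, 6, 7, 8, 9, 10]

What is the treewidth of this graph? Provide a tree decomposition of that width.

Treewidth 3.
One optimal decomposition is:
Bags: B1 = {6, 7, 8, 11}  B2 = {3, 6, 8, 11}  B3 = {7, 8, 10, 11}  B4 = {2, 6, 7, 11}  B5 = {4, 7, 8, 11}  B6 = {2, 5, 7, 11}  B7 = {3, 6, 9, 11}  B8 = {1, 2, 5, 7}
Tree: B1–B2, B1–B3, B1–B4, B3–B5, B4–B6, B2–B7, B6–B8

Each bag holds 4 vertices, so the decomposition has width 3, which upper-bounds the treewidth. On the other hand G contains the 4-clique {1, 2, 5, 7}. A clique must lie in a single bag of any decomposition, so no decomposition can have width below 3. Combining the bounds, tw(G) = 3.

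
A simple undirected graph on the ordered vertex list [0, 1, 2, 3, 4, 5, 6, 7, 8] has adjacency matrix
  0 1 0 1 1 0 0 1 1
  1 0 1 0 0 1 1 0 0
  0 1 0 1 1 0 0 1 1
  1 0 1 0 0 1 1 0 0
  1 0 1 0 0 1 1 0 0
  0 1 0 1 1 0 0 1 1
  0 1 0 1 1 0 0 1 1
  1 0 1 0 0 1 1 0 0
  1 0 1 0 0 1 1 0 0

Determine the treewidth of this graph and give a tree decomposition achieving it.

Treewidth 4.
One such decomposition:
Bags: B1 = {0, 1, 2, 5, 6}  B2 = {0, 2, 3, 5, 6}  B3 = {0, 2, 5, 6, 8}  B4 = {0, 2, 5, 6, 7}  B5 = {0, 2, 4, 5, 6}
Tree: B1–B2, B2–B3, B3–B4, B4–B5

The largest bag has 5 vertices, giving width 4; this decomposition certifies tw(G) ≤ 4. For the lower bound: the 5 vertex sets {1,2}, {0,3}, {5,8}, {6}, {7} are disjoint, each induces a connected subgraph, and every pair is joined by at least one edge of G. Contracting each set to a single vertex therefore yields K_{5} as a minor, and since treewidth is minor-monotone, tw(G) ≥ tw(K_{5}) = 4. Therefore the treewidth is 4.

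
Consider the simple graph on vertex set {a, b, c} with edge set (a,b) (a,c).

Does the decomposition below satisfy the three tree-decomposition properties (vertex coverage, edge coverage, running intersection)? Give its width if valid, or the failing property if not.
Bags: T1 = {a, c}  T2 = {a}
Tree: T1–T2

A tree decomposition must satisfy three properties: every vertex lies in some bag; for every edge, both endpoints lie together in some bag; and for every vertex, the bags containing it form a connected subtree. Here vertex b appears in no bag, so the decomposition is invalid.

No — vertex b appears in no bag.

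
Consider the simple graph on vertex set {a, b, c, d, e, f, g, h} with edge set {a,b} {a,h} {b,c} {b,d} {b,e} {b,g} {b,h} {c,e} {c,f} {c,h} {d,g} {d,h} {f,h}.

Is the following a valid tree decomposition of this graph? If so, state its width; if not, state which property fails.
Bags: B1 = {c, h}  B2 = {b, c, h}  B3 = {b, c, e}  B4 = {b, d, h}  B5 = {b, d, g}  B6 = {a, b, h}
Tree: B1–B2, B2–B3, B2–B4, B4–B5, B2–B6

A tree decomposition must satisfy three properties: every vertex lies in some bag; for every edge, both endpoints lie together in some bag; and for every vertex, the bags containing it form a connected subtree. Here vertex f appears in no bag, so the decomposition is invalid.

No — vertex f appears in no bag.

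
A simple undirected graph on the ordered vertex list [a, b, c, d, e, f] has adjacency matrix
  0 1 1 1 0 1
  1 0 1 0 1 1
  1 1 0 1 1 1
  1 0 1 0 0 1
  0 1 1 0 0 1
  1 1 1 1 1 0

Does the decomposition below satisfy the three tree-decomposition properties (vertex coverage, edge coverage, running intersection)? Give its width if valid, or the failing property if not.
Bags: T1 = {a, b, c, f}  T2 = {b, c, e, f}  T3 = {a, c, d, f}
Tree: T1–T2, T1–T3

Yes; width 3.

Every vertex of G appears in some bag (union = {a, b, c, d, e, f}); every edge is covered by a bag; and for each vertex v the set of bags containing v is connected in the bag tree. The decomposition is therefore valid. The largest bag has 4 vertices, so the width is 3.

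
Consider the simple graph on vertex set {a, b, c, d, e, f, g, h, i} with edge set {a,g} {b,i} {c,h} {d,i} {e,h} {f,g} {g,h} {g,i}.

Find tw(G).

A width-1 tree decomposition is:
Bags: B1 = {d, i}  B2 = {g, i}  B3 = {g, h}  B4 = {e, h}  B5 = {a, g}  B6 = {c, h}  B7 = {b, i}  B8 = {f, g}
Tree: B1–B2, B2–B3, B3–B4, B2–B5, B4–B6, B1–B7, B2–B8
The largest bag has 2 vertices, giving width 1; this decomposition certifies tw(G) ≤ 1. G has an edge, so its treewidth is at least 1. Therefore the treewidth is 1.

1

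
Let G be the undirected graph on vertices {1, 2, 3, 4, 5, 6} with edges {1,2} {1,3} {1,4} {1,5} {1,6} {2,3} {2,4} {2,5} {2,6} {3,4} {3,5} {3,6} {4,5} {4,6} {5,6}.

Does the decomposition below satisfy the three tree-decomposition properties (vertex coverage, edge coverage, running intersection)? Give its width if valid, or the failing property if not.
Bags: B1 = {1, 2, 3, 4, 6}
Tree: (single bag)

A tree decomposition must satisfy three properties: every vertex lies in some bag; for every edge, both endpoints lie together in some bag; and for every vertex, the bags containing it form a connected subtree. Here vertex 5 appears in no bag, so the decomposition is invalid.

No — vertex 5 appears in no bag.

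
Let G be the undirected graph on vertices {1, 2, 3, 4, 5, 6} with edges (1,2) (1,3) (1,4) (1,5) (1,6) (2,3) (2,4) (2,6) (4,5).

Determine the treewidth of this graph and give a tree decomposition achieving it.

Treewidth 2.
One such decomposition:
Bags: B1 = {1, 2, 4}  B2 = {1, 4, 5}  B3 = {1, 2, 3}  B4 = {1, 2, 6}
Tree: B1–B2, B1–B3, B1–B4

Every bag has size at most 3, so the width is 3 − 1 = 2 and tw(G) ≤ 2. For the lower bound, the 3 vertices {1, 2, 3} are pairwise adjacent, and any tree decomposition puts a clique entirely inside one bag — forcing width ≥ 2. The upper and lower bounds meet at 2, so that is the treewidth.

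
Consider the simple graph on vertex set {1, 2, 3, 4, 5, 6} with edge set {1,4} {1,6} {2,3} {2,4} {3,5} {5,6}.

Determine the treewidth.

A width-2 tree decomposition is:
Bags: B1 = {2, 3, 4}  B2 = {3, 4, 5}  B3 = {4, 5, 6}  B4 = {1, 4, 6}
Tree: B1–B2, B2–B3, B3–B4
Each bag holds 3 vertices, so the decomposition has width 2, which upper-bounds the treewidth. Since 4–2–3–5–6–1–4 is a cycle in G, G is not acyclic. Forests are exactly the graphs of treewidth ≤ 1, so tw(G) ≥ 2. Hence tw(G) = 2 exactly.

2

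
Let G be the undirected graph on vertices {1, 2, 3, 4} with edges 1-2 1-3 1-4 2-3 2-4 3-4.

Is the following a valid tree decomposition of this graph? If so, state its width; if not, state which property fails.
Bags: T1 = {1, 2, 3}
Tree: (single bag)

A tree decomposition must satisfy three properties: every vertex lies in some bag; for every edge, both endpoints lie together in some bag; and for every vertex, the bags containing it form a connected subtree. Here vertex 4 appears in no bag, so the decomposition is invalid.

No — vertex 4 appears in no bag.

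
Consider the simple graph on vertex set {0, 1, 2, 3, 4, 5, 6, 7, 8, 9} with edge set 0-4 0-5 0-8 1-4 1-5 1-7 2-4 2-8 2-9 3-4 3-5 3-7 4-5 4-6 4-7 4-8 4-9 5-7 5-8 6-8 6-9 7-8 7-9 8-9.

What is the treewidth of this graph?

A width-3 tree decomposition is:
Bags: B1 = {4, 5, 7, 8}  B2 = {4, 7, 8, 9}  B3 = {2, 4, 8, 9}  B4 = {1, 4, 5, 7}  B5 = {4, 6, 8, 9}  B6 = {0, 4, 5, 8}  B7 = {3, 4, 5, 7}
Tree: B1–B2, B2–B3, B1–B4, B3–B5, B1–B6, B1–B7
Each bag holds 4 vertices, so the decomposition has width 3, which upper-bounds the treewidth. Conversely, {0, 4, 5, 8} is a clique of size 4, and the vertices of any clique must share a bag in every tree decomposition; so some bag has ≥ 4 vertices and tw(G) ≥ 3. Hence tw(G) = 3 exactly.

3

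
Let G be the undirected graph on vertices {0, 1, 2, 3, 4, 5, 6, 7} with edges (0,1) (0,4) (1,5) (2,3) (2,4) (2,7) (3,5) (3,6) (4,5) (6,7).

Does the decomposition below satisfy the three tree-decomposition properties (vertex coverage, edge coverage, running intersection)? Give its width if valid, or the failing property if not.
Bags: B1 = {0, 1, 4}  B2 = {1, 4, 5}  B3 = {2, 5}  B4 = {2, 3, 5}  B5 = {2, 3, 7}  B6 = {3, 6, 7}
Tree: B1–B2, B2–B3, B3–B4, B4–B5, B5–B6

No — edge (4,2) lies in no bag.

A tree decomposition must satisfy three properties: every vertex lies in some bag; for every edge, both endpoints lie together in some bag; and for every vertex, the bags containing it form a connected subtree. Here edge (4,2) lies in no bag, so the decomposition is invalid.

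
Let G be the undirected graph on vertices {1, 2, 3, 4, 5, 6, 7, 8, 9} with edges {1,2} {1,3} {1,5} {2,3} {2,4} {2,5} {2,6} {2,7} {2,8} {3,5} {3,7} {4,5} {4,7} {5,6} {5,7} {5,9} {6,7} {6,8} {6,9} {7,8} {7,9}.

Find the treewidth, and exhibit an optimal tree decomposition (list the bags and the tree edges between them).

The largest bag has 4 vertices, giving width 3; this decomposition certifies tw(G) ≤ 3. Conversely, {5, 6, 7, 9} is a clique of size 4, and the vertices of any clique must share a bag in every tree decomposition; so some bag has ≥ 4 vertices and tw(G) ≥ 3. Hence tw(G) = 3 exactly.

Treewidth 3.
One optimal decomposition is:
Bags: B1 = {2, 5, 6, 7}  B2 = {2, 3, 5, 7}  B3 = {2, 6, 7, 8}  B4 = {1, 2, 3, 5}  B5 = {2, 4, 5, 7}  B6 = {5, 6, 7, 9}
Tree: B1–B2, B1–B3, B2–B4, B1–B5, B1–B6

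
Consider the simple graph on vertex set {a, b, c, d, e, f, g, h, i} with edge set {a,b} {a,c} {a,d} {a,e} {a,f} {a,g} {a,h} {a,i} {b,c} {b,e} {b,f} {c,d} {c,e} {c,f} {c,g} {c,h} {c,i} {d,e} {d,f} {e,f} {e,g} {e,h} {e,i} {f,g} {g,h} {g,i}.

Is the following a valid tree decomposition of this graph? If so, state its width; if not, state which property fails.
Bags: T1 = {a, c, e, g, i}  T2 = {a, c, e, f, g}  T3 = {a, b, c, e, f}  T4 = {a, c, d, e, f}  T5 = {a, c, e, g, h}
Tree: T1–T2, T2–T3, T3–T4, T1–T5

Vertex coverage: the bags together contain {a, b, c, d, e, f, g, h, i}, the full vertex set. Edge coverage: each edge of G has both endpoints in at least one bag. Running intersection: for every vertex, the bags containing it form a connected subtree. All three properties hold, so this is a valid tree decomposition of width max|bag| − 1 = 4, and hence tw(G) ≤ 4.

Yes; width 4.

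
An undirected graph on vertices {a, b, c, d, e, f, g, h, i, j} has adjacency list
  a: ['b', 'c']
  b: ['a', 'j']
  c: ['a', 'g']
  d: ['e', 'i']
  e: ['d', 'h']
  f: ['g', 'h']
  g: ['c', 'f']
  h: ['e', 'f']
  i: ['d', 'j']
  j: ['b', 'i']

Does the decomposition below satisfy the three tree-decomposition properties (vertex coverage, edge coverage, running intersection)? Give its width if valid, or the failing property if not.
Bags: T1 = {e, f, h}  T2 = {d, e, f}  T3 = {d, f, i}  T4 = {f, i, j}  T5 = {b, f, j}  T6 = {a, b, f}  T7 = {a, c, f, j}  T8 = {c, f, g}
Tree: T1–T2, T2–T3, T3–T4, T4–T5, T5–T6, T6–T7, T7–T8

A tree decomposition must satisfy three properties: every vertex lies in some bag; for every edge, both endpoints lie together in some bag; and for every vertex, the bags containing it form a connected subtree. Here bags containing vertex j are not connected in the tree, so the decomposition is invalid.

No — bags containing vertex j are not connected in the tree.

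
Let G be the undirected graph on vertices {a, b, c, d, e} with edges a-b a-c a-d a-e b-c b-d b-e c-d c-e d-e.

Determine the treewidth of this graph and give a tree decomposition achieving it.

Treewidth 4.
One optimal decomposition is:
Bags: B1 = {a, b, c, d, e}
Tree: (single bag)

With just one bag of size 5, the width is 5 − 1 = 4, so tw(G) ≤ 4. On the other hand G contains the 5-clique {a, b, c, d, e}. A clique must lie in a single bag of any decomposition, so no decomposition can have width below 4. Combining the bounds, tw(G) = 4.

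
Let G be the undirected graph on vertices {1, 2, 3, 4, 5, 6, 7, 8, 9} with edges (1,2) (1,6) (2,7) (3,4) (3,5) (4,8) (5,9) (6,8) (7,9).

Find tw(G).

A width-2 tree decomposition is:
Bags: B1 = {2, 7, 9}  B2 = {1, 2, 9}  B3 = {1, 6, 9}  B4 = {6, 8, 9}  B5 = {4, 8, 9}  B6 = {3, 4, 9}  B7 = {3, 5, 9}
Tree: B1–B2, B2–B3, B3–B4, B4–B5, B5–B6, B6–B7
Each bag holds 3 vertices, so the decomposition has width 2, which upper-bounds the treewidth. Since 9–7–2–1–6–8–4–3–5–9 is a cycle in G, G is not acyclic. Forests are exactly the graphs of treewidth ≤ 1, so tw(G) ≥ 2. Hence tw(G) = 2 exactly.

2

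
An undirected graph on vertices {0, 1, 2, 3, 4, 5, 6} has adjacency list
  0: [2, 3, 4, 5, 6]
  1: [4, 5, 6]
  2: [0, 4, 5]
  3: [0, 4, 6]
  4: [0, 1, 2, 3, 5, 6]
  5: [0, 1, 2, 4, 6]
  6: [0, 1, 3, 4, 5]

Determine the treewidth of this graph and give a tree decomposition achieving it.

Treewidth 3.
One optimal decomposition is:
Bags: B1 = {0, 4, 5, 6}  B2 = {0, 2, 4, 5}  B3 = {1, 4, 5, 6}  B4 = {0, 3, 4, 6}
Tree: B1–B2, B1–B3, B1–B4

Every bag has size at most 4, so the width is 4 − 1 = 3 and tw(G) ≤ 3. For the lower bound, the 4 vertices {0, 3, 4, 6} are pairwise adjacent, and any tree decomposition puts a clique entirely inside one bag — forcing width ≥ 3. Hence tw(G) = 3 exactly.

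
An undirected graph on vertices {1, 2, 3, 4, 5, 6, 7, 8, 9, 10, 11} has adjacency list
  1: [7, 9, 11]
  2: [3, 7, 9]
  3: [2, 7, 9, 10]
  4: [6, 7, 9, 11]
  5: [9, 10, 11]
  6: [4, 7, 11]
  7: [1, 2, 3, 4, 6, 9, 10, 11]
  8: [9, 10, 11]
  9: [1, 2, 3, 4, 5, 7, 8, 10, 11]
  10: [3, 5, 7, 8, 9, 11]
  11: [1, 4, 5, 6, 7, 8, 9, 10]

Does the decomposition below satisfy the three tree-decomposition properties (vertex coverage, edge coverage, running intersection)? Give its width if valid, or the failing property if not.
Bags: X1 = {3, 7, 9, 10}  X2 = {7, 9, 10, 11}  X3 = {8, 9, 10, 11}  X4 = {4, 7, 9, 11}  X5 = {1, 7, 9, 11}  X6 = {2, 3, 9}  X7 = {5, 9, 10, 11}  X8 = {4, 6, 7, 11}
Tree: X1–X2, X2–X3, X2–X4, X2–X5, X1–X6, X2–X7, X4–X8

No — edge (7,2) lies in no bag.

A tree decomposition must satisfy three properties: every vertex lies in some bag; for every edge, both endpoints lie together in some bag; and for every vertex, the bags containing it form a connected subtree. Here edge (7,2) lies in no bag, so the decomposition is invalid.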